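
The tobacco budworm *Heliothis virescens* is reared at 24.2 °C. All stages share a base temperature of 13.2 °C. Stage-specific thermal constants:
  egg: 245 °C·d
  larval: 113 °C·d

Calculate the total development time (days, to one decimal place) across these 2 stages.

32.5 days

Daily accumulation at 24.2 °C = 24.2 − 13.2 = 11.0 DD/day.
Total K = 245 + 113 = 358 DD.
Total duration = 358 / 11.0 = 32.545 ≈ 32.5 days.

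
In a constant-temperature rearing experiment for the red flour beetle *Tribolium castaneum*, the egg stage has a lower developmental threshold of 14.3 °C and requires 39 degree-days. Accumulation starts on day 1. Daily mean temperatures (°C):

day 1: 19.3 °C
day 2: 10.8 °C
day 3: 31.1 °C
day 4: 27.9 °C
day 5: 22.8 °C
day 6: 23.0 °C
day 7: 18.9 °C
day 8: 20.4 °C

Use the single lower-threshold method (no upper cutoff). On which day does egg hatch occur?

Daily DD above 14.3 °C: 5.0, 0.0, 16.8, 13.6, 8.5, 8.7, 4.6, 6.1.
Cumulative: 5.0, 5.0, 21.8, 35.4, 43.9, 52.6, 57.2, 63.3.
The total first reaches 39 DD on day 5.

day 5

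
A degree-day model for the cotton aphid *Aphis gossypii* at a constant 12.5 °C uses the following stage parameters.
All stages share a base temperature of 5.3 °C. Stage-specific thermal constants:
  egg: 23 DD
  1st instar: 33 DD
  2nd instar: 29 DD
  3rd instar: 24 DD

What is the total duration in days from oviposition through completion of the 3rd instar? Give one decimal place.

Daily accumulation at 12.5 °C = 12.5 − 5.3 = 7.2 DD/day.
Total K = 23 + 33 + 29 + 24 = 109 DD.
Total duration = 109 / 7.2 = 15.139 ≈ 15.1 days.

15.1 days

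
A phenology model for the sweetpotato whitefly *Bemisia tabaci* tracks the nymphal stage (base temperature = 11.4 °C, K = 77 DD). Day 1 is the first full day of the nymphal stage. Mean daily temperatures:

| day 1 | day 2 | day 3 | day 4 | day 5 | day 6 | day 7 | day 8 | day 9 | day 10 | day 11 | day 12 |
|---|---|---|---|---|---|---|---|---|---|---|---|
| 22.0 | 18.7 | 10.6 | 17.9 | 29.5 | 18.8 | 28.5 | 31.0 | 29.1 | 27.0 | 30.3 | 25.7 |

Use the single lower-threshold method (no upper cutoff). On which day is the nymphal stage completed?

day 8

Daily DD above 11.4 °C: 10.6, 7.3, 0.0, 6.5, 18.1, 7.4, 17.1, 19.6, 17.7, 15.6, 18.9, 14.3.
Cumulative: 10.6, 17.9, 17.9, 24.4, 42.5, 49.9, 67.0, 86.6, 104.3, 119.9, 138.8, 153.1.
The total first reaches 77 DD on day 8.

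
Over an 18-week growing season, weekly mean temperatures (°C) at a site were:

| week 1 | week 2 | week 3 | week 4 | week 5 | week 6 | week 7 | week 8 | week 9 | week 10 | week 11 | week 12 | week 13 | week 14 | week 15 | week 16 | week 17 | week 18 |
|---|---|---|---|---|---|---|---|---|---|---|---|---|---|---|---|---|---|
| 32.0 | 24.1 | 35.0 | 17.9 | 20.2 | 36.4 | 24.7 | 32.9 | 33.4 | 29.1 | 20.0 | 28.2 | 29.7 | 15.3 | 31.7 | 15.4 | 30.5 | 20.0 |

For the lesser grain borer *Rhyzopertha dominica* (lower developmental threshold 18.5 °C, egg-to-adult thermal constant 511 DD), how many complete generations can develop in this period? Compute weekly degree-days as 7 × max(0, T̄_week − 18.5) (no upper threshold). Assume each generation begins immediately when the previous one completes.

2 generations

Weekly DD (7 × max(0, T̄ − 18.5)): 94.5, 39.2, 115.5, 0.0, 11.9, 125.3, 43.4, 100.8, 104.3, 74.2, 10.5, 67.9, 78.4, 0.0, 92.4, 0.0, 84.0, 10.5.
Season total = 1052.8 DD.
Complete generations = ⌊1052.8 / 511⌋ = 2.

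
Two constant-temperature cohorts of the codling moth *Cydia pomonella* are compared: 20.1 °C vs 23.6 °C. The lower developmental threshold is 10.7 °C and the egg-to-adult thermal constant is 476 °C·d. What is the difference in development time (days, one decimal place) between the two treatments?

At 20.1 °C: 476 / (20.1 − 10.7) = 476 / 9.4 = 50.638 d.
At 23.6 °C: 476 / (23.6 − 10.7) = 476 / 12.9 = 36.899 d.
Difference = |50.638 − 36.899| = 13.739 ≈ 13.7 days.

13.7 days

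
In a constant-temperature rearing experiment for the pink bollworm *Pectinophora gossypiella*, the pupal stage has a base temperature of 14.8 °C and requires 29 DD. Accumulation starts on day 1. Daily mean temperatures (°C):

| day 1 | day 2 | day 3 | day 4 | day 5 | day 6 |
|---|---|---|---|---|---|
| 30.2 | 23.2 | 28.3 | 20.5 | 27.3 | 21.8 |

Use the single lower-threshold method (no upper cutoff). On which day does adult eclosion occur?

day 3

Daily DD above 14.8 °C: 15.4, 8.4, 13.5, 5.7, 12.5, 7.0.
Cumulative: 15.4, 23.8, 37.3, 43.0, 55.5, 62.5.
The total first reaches 29 DD on day 3.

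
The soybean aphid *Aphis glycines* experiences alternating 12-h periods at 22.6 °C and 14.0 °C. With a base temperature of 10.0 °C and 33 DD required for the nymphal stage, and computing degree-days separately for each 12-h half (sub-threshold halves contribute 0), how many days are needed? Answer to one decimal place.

Day half: max(0, 22.6 − 10.0) × 0.5 = 12.6 × 0.5 = 6.30 DD.
Night half: max(0, 14.0 − 10.0) × 0.5 = 4.0 × 0.5 = 2.00 DD.
Per 24 h: 8.30 DD/day.
Duration = 33 / 8.30 = 3.976 ≈ 4.0 days.

4.0 days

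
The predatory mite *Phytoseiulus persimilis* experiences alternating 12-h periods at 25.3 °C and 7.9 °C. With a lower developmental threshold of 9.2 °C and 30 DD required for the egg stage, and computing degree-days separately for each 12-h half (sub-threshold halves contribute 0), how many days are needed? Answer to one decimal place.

Day half: max(0, 25.3 − 9.2) × 0.5 = 16.1 × 0.5 = 8.05 DD.
Night half: max(0, 7.9 − 9.2) × 0.5 = 0.0 × 0.5 = 0.00 DD.
Per 24 h: 8.05 DD/day.
Duration = 30 / 8.05 = 3.727 ≈ 3.7 days.

3.7 days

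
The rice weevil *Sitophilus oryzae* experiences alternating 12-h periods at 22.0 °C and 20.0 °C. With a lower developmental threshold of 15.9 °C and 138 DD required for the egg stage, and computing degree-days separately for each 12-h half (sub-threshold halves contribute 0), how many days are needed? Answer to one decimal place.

Day half: max(0, 22.0 − 15.9) × 0.5 = 6.1 × 0.5 = 3.05 DD.
Night half: max(0, 20.0 − 15.9) × 0.5 = 4.1 × 0.5 = 2.05 DD.
Per 24 h: 5.10 DD/day.
Duration = 138 / 5.10 = 27.059 ≈ 27.1 days.

27.1 days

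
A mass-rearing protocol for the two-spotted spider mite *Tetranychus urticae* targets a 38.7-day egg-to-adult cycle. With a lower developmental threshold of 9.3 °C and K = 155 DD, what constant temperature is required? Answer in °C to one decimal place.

Required daily accumulation = 155 / 38.7 = 4.005 DD/day.
T = T_base + 4.005 = 9.3 + 4.005 = 13.305 ≈ 13.3 °C.

13.3 °C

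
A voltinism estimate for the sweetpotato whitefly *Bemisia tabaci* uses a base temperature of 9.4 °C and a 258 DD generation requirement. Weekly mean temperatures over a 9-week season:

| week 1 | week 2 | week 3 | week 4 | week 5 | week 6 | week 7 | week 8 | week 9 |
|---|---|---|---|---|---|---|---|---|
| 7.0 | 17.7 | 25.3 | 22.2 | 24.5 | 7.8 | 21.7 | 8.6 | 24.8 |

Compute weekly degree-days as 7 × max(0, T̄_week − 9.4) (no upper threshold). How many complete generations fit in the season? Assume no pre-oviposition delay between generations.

2 generations

Weekly DD (7 × max(0, T̄ − 9.4)): 0.0, 58.1, 111.3, 89.6, 105.7, 0.0, 86.1, 0.0, 107.8.
Season total = 558.6 DD.
Complete generations = ⌊558.6 / 258⌋ = 2.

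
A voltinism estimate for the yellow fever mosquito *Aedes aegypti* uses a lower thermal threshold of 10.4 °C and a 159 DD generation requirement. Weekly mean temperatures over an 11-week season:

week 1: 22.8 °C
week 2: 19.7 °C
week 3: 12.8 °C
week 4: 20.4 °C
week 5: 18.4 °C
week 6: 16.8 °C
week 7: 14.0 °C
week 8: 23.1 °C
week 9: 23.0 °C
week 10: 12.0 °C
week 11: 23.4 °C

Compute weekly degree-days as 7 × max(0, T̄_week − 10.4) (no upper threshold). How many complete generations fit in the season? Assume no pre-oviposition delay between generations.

Weekly DD (7 × max(0, T̄ − 10.4)): 86.8, 65.1, 16.8, 70.0, 56.0, 44.8, 25.2, 88.9, 88.2, 11.2, 91.0.
Season total = 644.0 DD.
Complete generations = ⌊644.0 / 159⌋ = 4.

4 generations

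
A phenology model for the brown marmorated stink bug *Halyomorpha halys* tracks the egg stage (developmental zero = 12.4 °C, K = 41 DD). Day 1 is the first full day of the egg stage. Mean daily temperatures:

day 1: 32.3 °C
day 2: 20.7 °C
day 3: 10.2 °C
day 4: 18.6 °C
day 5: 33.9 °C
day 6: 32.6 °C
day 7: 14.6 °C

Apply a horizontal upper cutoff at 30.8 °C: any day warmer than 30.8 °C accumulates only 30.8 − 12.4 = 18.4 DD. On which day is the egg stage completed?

day 5

Daily DD above 12.4 °C (capped at 18.4): 18.4, 8.3, 0.0, 6.2, 18.4, 18.4, 2.2.
Cumulative: 18.4, 26.7, 26.7, 32.9, 51.3, 69.7, 71.9.
The total first reaches 41 DD on day 5.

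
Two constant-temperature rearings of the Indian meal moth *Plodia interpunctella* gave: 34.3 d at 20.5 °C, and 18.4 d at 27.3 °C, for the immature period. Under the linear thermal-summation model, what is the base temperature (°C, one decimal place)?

12.6 °C

Equal thermal constants: D₁(T₁ − T_b) = D₂(T₂ − T_b).
34.3·(20.5 − T_b) = 18.4·(27.3 − T_b)
T_b = (34.3·20.5 − 18.4·27.3) / (34.3 − 18.4) = 200.83 / 15.9 = 12.631 °C ≈ 12.6 °C.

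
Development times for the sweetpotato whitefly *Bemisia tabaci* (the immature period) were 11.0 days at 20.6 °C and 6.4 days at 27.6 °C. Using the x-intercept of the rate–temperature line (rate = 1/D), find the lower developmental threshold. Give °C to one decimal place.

10.9 °C

Under the model K = D·(T − T_b), so D₁·(T₁ − T_b) = D₂·(T₂ − T_b).
11.0·(20.6 − T_b) = 6.4·(27.6 − T_b)
T_b = (11.0·20.6 − 6.4·27.6) / (11.0 − 6.4) = 49.96 / 4.6 = 10.861 °C ≈ 10.9 °C.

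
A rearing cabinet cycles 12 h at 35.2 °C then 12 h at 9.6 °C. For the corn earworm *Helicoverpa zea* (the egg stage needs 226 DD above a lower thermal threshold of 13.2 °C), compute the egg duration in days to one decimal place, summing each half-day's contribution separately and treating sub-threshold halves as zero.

Day half: max(0, 35.2 − 13.2) × 0.5 = 22.0 × 0.5 = 11.00 DD.
Night half: max(0, 9.6 − 13.2) × 0.5 = 0.0 × 0.5 = 0.00 DD.
Per 24 h: 11.00 DD/day.
Duration = 226 / 11.00 = 20.545 ≈ 20.5 days.

20.5 days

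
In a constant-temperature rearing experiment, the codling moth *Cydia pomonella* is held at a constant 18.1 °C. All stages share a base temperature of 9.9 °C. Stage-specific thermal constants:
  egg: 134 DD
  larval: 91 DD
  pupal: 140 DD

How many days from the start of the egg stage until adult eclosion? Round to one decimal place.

44.5 days

Daily accumulation at 18.1 °C = 18.1 − 9.9 = 8.2 DD/day.
Total K = 134 + 91 + 140 = 365 DD.
Total duration = 365 / 8.2 = 44.512 ≈ 44.5 days.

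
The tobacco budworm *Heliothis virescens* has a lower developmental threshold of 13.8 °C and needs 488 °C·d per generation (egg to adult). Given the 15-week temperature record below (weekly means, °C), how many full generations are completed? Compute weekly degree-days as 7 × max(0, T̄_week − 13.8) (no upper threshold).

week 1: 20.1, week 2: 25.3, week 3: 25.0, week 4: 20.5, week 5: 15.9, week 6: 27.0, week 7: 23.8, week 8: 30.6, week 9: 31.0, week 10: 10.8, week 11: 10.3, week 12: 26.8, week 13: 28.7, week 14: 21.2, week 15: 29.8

2 generations

Weekly DD (7 × max(0, T̄ − 13.8)): 44.1, 80.5, 78.4, 46.9, 14.7, 92.4, 70.0, 117.6, 120.4, 0.0, 0.0, 91.0, 104.3, 51.8, 112.0.
Season total = 1024.1 DD.
Complete generations = ⌊1024.1 / 488⌋ = 2.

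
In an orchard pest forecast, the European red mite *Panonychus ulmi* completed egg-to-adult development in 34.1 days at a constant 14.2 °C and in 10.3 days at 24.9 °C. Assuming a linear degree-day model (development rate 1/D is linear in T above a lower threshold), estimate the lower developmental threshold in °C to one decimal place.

9.6 °C

Linear rate model ⇒ the product D·(T − T_b) is constant across temperatures.
34.1·(14.2 − T_b) = 10.3·(24.9 − T_b)
T_b = (34.1·14.2 − 10.3·24.9) / (34.1 − 10.3) = 227.75 / 23.8 = 9.569 °C ≈ 9.6 °C.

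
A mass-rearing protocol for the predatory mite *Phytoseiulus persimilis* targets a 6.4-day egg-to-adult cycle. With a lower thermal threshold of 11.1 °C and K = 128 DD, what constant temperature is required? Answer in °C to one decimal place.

31.1 °C

Required daily accumulation = 128 / 6.4 = 20.000 DD/day.
T = T_base + 20.000 = 11.1 + 20.000 = 31.100 ≈ 31.1 °C.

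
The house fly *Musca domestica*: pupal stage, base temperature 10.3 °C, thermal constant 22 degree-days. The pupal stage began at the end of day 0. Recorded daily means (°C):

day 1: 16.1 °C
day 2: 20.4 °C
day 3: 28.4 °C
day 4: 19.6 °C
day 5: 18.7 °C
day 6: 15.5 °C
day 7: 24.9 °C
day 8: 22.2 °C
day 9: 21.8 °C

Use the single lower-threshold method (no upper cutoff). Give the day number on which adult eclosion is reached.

day 3

Daily DD above 10.3 °C: 5.8, 10.1, 18.1, 9.3, 8.4, 5.2, 14.6, 11.9, 11.5.
Cumulative: 5.8, 15.9, 34.0, 43.3, 51.7, 56.9, 71.5, 83.4, 94.9.
The total first reaches 22 DD on day 3.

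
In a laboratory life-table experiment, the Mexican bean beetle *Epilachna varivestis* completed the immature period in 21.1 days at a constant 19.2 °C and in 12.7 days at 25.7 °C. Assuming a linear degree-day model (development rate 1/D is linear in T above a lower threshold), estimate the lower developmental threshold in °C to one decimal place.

9.4 °C

Under the model K = D·(T − T_b), so D₁·(T₁ − T_b) = D₂·(T₂ − T_b).
21.1·(19.2 − T_b) = 12.7·(25.7 − T_b)
T_b = (21.1·19.2 − 12.7·25.7) / (21.1 − 12.7) = 78.73 / 8.4 = 9.373 °C ≈ 9.4 °C.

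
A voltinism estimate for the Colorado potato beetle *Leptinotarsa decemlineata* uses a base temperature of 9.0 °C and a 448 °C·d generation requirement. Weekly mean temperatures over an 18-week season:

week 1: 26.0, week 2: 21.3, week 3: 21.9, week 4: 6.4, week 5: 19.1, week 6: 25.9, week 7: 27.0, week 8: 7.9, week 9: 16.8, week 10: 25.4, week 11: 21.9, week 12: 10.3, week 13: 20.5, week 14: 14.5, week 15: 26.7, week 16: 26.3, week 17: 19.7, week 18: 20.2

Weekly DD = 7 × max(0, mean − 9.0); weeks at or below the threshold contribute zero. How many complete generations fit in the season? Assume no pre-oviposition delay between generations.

3 generations

Weekly DD (7 × max(0, T̄ − 9.0)): 119.0, 86.1, 90.3, 0.0, 70.7, 118.3, 126.0, 0.0, 54.6, 114.8, 90.3, 9.1, 80.5, 38.5, 123.9, 121.1, 74.9, 78.4.
Season total = 1396.5 DD.
Complete generations = ⌊1396.5 / 448⌋ = 3.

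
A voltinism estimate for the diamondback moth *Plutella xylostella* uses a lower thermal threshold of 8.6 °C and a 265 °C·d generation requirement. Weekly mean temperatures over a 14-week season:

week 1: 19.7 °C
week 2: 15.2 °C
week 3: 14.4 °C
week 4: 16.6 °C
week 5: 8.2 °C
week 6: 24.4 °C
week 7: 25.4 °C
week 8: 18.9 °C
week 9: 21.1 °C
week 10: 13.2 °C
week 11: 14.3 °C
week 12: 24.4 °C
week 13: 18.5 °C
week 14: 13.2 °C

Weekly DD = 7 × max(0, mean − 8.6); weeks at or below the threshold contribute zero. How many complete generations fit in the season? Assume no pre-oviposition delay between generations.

3 generations

Weekly DD (7 × max(0, T̄ − 8.6)): 77.7, 46.2, 40.6, 56.0, 0.0, 110.6, 117.6, 72.1, 87.5, 32.2, 39.9, 110.6, 69.3, 32.2.
Season total = 892.5 DD.
Complete generations = ⌊892.5 / 265⌋ = 3.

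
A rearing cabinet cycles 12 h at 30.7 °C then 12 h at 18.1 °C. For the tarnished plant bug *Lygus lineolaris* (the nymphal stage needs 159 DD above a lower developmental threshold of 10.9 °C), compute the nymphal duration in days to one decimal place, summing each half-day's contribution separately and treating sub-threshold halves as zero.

Day half: max(0, 30.7 − 10.9) × 0.5 = 19.8 × 0.5 = 9.90 DD.
Night half: max(0, 18.1 − 10.9) × 0.5 = 7.2 × 0.5 = 3.60 DD.
Per 24 h: 13.50 DD/day.
Duration = 159 / 13.50 = 11.778 ≈ 11.8 days.

11.8 days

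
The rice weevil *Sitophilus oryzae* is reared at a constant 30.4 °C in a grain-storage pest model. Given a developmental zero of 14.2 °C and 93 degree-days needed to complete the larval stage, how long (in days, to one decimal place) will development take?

Daily accumulation = 30.4 − 14.2 = 16.2 DD/day.
Duration = 93 / 16.2 = 5.741 ≈ 5.7 days.

5.7 days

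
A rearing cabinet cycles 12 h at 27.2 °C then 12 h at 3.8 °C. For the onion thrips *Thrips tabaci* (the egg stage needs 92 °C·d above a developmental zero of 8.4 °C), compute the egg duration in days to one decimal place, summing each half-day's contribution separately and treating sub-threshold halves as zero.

9.8 days

Day half: max(0, 27.2 − 8.4) × 0.5 = 18.8 × 0.5 = 9.40 DD.
Night half: max(0, 3.8 − 8.4) × 0.5 = 0.0 × 0.5 = 0.00 DD.
Per 24 h: 9.40 DD/day.
Duration = 92 / 9.40 = 9.787 ≈ 9.8 days.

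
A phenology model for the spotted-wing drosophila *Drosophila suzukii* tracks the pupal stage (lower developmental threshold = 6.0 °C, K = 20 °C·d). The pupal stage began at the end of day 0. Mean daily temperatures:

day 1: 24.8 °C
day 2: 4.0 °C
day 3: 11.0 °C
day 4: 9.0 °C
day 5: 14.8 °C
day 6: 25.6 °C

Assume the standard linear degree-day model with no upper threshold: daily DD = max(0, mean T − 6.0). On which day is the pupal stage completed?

Daily DD above 6.0 °C: 18.8, 0.0, 5.0, 3.0, 8.8, 19.6.
Cumulative: 18.8, 18.8, 23.8, 26.8, 35.6, 55.2.
The total first reaches 20 DD on day 3.

day 3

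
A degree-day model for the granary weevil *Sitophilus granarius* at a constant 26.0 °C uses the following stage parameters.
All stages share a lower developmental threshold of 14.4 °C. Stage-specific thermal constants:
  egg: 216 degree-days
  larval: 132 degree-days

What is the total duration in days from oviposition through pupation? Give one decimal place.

30.0 days

Daily accumulation at 26.0 °C = 26.0 − 14.4 = 11.6 DD/day.
Total K = 216 + 132 = 348 DD.
Total duration = 348 / 11.6 = 30.000 ≈ 30.0 days.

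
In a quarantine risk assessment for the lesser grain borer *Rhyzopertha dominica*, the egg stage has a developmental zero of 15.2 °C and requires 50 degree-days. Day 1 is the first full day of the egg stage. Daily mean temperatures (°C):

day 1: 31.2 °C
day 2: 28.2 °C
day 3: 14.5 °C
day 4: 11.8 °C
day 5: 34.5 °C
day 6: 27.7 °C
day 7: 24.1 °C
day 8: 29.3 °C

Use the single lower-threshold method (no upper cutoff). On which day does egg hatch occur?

day 6

Daily DD above 15.2 °C: 16.0, 13.0, 0.0, 0.0, 19.3, 12.5, 8.9, 14.1.
Cumulative: 16.0, 29.0, 29.0, 29.0, 48.3, 60.8, 69.7, 83.8.
The total first reaches 50 DD on day 6.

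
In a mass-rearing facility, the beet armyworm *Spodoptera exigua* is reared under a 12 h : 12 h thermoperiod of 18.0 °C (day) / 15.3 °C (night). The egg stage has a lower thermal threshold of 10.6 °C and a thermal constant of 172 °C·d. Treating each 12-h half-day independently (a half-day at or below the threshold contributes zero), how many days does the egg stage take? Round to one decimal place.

28.4 days

Day half: max(0, 18.0 − 10.6) × 0.5 = 7.4 × 0.5 = 3.70 DD.
Night half: max(0, 15.3 − 10.6) × 0.5 = 4.7 × 0.5 = 2.35 DD.
Per 24 h: 6.05 DD/day.
Duration = 172 / 6.05 = 28.430 ≈ 28.4 days.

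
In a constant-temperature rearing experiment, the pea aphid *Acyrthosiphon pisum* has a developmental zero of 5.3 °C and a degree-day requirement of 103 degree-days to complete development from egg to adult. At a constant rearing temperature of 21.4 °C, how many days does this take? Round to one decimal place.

Daily accumulation = 21.4 − 5.3 = 16.1 DD/day.
Duration = 103 / 16.1 = 6.398 ≈ 6.4 days.

6.4 days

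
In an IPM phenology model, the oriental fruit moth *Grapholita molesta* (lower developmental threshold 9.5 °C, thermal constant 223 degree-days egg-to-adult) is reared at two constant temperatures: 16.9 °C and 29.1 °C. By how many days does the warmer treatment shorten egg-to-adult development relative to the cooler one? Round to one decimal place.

At 16.9 °C: 223 / (16.9 − 9.5) = 223 / 7.4 = 30.135 d.
At 29.1 °C: 223 / (29.1 − 9.5) = 223 / 19.6 = 11.378 d.
Difference = |30.135 − 11.378| = 18.758 ≈ 18.8 days.

18.8 days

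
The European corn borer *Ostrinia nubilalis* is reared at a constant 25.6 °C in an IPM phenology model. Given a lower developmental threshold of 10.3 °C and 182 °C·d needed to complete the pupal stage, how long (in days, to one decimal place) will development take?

Daily accumulation = 25.6 − 10.3 = 15.3 DD/day.
Duration = 182 / 15.3 = 11.895 ≈ 11.9 days.

11.9 days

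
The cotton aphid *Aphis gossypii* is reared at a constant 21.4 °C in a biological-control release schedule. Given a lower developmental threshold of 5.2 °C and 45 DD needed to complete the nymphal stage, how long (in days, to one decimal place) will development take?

Daily accumulation = 21.4 − 5.2 = 16.2 DD/day.
Duration = 45 / 16.2 = 2.778 ≈ 2.8 days.

2.8 days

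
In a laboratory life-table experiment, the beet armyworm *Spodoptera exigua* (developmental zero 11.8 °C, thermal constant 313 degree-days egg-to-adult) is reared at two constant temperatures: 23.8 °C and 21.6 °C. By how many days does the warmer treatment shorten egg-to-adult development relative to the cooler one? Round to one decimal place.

At 23.8 °C: 313 / (23.8 − 11.8) = 313 / 12.0 = 26.083 d.
At 21.6 °C: 313 / (21.6 − 11.8) = 313 / 9.8 = 31.939 d.
Difference = |26.083 − 31.939| = 5.855 ≈ 5.9 days.

5.9 days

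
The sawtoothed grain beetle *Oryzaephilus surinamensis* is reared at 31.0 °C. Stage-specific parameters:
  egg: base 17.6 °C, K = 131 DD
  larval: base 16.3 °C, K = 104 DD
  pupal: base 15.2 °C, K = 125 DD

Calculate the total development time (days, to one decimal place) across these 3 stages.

egg: 131 / (31.0 − 17.6) = 131 / 13.4 = 9.776 d.
larval: 104 / (31.0 − 16.3) = 104 / 14.7 = 7.075 d.
pupal: 125 / (31.0 − 15.2) = 125 / 15.8 = 7.911 d.
Sum = 24.762 ≈ 24.8 days.

24.8 days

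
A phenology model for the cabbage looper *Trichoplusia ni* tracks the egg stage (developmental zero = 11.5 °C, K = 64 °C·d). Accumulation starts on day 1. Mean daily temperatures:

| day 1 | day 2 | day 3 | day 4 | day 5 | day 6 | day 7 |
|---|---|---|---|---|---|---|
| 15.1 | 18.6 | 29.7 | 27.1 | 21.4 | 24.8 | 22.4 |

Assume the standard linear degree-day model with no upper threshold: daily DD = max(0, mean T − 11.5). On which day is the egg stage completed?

day 6

Daily DD above 11.5 °C: 3.6, 7.1, 18.2, 15.6, 9.9, 13.3, 10.9.
Cumulative: 3.6, 10.7, 28.9, 44.5, 54.4, 67.7, 78.6.
The total first reaches 64 DD on day 6.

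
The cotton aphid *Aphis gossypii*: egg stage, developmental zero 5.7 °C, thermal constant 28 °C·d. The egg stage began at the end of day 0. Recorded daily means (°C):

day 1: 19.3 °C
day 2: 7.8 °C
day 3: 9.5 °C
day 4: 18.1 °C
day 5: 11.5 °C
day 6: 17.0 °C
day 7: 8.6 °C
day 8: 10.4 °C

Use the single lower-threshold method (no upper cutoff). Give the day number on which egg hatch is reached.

day 4

Daily DD above 5.7 °C: 13.6, 2.1, 3.8, 12.4, 5.8, 11.3, 2.9, 4.7.
Cumulative: 13.6, 15.7, 19.5, 31.9, 37.7, 49.0, 51.9, 56.6.
The total first reaches 28 DD on day 4.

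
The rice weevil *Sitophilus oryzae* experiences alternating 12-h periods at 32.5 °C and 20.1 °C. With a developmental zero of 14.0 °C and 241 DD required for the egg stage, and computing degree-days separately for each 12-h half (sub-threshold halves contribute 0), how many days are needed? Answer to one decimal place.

Day half: max(0, 32.5 − 14.0) × 0.5 = 18.5 × 0.5 = 9.25 DD.
Night half: max(0, 20.1 − 14.0) × 0.5 = 6.1 × 0.5 = 3.05 DD.
Per 24 h: 12.30 DD/day.
Duration = 241 / 12.30 = 19.593 ≈ 19.6 days.

19.6 days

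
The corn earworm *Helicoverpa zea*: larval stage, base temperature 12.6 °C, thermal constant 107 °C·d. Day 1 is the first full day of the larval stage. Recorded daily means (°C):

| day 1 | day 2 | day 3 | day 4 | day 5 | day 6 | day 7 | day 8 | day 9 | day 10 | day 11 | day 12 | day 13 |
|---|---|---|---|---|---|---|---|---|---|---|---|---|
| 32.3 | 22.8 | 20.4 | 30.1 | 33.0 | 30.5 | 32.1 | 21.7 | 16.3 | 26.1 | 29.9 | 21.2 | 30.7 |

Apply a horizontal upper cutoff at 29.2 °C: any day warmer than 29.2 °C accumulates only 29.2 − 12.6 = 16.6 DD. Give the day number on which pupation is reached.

Daily DD above 12.6 °C (capped at 16.6): 16.6, 10.2, 7.8, 16.6, 16.6, 16.6, 16.6, 9.1, 3.7, 13.5, 16.6, 8.6, 16.6.
Cumulative: 16.6, 26.8, 34.6, 51.2, 67.8, 84.4, 101.0, 110.1, 113.8, 127.3, 143.9, 152.5, 169.1.
The total first reaches 107 DD on day 8.

day 8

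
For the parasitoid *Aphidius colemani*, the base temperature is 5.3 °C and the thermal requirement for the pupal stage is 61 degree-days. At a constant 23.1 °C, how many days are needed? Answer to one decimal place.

3.4 days

Daily accumulation = 23.1 − 5.3 = 17.8 DD/day.
Duration = 61 / 17.8 = 3.427 ≈ 3.4 days.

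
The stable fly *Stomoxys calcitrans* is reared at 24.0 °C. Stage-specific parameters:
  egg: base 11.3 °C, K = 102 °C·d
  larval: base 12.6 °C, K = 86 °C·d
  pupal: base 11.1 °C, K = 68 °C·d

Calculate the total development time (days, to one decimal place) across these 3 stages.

20.8 days

egg: 102 / (24.0 − 11.3) = 102 / 12.7 = 8.031 d.
larval: 86 / (24.0 − 12.6) = 86 / 11.4 = 7.544 d.
pupal: 68 / (24.0 − 11.1) = 68 / 12.9 = 5.271 d.
Sum = 20.847 ≈ 20.8 days.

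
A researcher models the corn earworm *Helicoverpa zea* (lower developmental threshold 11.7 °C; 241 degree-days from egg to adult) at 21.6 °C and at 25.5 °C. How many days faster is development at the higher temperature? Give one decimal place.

At 21.6 °C: 241 / (21.6 − 11.7) = 241 / 9.9 = 24.343 d.
At 25.5 °C: 241 / (25.5 − 11.7) = 241 / 13.8 = 17.464 d.
Difference = |24.343 − 17.464| = 6.880 ≈ 6.9 days.

6.9 days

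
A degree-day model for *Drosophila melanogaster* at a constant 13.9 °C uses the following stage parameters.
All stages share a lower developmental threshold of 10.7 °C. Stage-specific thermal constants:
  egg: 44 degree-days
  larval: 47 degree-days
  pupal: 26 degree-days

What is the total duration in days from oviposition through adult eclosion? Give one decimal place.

Daily accumulation at 13.9 °C = 13.9 − 10.7 = 3.2 DD/day.
Total K = 44 + 47 + 26 = 117 DD.
Total duration = 117 / 3.2 = 36.562 ≈ 36.6 days.

36.6 days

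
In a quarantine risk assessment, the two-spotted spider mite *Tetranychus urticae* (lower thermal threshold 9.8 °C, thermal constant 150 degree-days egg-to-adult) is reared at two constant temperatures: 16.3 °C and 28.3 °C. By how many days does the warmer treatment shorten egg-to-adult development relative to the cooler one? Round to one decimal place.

15.0 days

At 16.3 °C: 150 / (16.3 − 9.8) = 150 / 6.5 = 23.077 d.
At 28.3 °C: 150 / (28.3 − 9.8) = 150 / 18.5 = 8.108 d.
Difference = |23.077 − 8.108| = 14.969 ≈ 15.0 days.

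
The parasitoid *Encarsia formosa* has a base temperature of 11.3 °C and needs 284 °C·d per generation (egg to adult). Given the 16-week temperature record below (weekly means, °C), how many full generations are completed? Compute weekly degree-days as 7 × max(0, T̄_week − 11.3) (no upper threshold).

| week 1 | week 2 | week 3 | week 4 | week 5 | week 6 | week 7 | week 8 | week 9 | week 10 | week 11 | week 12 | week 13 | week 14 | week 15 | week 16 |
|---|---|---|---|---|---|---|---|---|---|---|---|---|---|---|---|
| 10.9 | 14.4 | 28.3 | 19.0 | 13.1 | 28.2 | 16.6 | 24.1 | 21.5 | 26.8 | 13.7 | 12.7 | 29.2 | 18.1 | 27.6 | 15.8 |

Weekly DD (7 × max(0, T̄ − 11.3)): 0.0, 21.7, 119.0, 53.9, 12.6, 118.3, 37.1, 89.6, 71.4, 108.5, 16.8, 9.8, 125.3, 47.6, 114.1, 31.5.
Season total = 977.2 DD.
Complete generations = ⌊977.2 / 284⌋ = 3.

3 generations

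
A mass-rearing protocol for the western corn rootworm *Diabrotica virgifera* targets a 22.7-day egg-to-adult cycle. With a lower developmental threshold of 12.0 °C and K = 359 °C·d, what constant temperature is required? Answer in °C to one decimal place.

27.8 °C

Required daily accumulation = 359 / 22.7 = 15.815 DD/day.
T = T_base + 15.815 = 12.0 + 15.815 = 27.815 ≈ 27.8 °C.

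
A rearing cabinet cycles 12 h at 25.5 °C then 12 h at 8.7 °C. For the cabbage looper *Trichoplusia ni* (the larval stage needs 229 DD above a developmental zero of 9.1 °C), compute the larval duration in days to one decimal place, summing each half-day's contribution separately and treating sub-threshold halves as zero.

27.9 days

Day half: max(0, 25.5 − 9.1) × 0.5 = 16.4 × 0.5 = 8.20 DD.
Night half: max(0, 8.7 − 9.1) × 0.5 = 0.0 × 0.5 = 0.00 DD.
Per 24 h: 8.20 DD/day.
Duration = 229 / 8.20 = 27.927 ≈ 27.9 days.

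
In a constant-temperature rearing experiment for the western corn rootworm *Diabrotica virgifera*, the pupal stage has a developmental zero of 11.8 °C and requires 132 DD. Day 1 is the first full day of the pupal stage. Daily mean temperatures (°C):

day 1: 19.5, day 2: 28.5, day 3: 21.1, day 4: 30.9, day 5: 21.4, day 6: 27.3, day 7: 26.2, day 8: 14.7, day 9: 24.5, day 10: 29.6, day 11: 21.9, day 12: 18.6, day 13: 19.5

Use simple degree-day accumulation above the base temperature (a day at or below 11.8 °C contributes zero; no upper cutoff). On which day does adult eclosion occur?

day 11

Daily DD above 11.8 °C: 7.7, 16.7, 9.3, 19.1, 9.6, 15.5, 14.4, 2.9, 12.7, 17.8, 10.1, 6.8, 7.7.
Cumulative: 7.7, 24.4, 33.7, 52.8, 62.4, 77.9, 92.3, 95.2, 107.9, 125.7, 135.8, 142.6, 150.3.
The total first reaches 132 DD on day 11.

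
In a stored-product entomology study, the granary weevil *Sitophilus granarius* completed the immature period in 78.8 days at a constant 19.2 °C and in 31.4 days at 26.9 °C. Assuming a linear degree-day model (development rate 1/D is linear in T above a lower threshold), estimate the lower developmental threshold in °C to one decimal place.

14.1 °C

Linear rate model ⇒ the product D·(T − T_b) is constant across temperatures.
78.8·(19.2 − T_b) = 31.4·(26.9 − T_b)
T_b = (78.8·19.2 − 31.4·26.9) / (78.8 − 31.4) = 668.30 / 47.4 = 14.099 °C ≈ 14.1 °C.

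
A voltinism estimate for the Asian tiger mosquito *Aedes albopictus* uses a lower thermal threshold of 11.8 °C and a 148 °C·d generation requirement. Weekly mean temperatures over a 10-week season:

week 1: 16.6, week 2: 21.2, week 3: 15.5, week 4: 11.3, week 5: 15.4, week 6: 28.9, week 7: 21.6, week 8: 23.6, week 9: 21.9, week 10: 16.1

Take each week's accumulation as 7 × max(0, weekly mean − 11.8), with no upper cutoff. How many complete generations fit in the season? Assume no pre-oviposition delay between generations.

3 generations

Weekly DD (7 × max(0, T̄ − 11.8)): 33.6, 65.8, 25.9, 0.0, 25.2, 119.7, 68.6, 82.6, 70.7, 30.1.
Season total = 522.2 DD.
Complete generations = ⌊522.2 / 148⌋ = 3.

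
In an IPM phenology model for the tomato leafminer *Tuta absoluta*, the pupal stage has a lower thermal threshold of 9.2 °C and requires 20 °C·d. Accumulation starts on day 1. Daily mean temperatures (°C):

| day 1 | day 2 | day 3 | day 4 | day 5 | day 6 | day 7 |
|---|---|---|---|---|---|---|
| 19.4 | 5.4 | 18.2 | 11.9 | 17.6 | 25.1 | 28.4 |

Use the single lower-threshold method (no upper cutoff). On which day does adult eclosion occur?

Daily DD above 9.2 °C: 10.2, 0.0, 9.0, 2.7, 8.4, 15.9, 19.2.
Cumulative: 10.2, 10.2, 19.2, 21.9, 30.3, 46.2, 65.4.
The total first reaches 20 DD on day 4.

day 4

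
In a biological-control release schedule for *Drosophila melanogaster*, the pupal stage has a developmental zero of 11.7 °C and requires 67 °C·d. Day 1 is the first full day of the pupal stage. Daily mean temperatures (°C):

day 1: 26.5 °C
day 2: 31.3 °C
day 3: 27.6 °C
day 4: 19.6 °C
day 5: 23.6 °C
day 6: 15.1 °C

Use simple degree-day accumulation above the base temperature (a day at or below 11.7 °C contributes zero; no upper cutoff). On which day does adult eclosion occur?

day 5

Daily DD above 11.7 °C: 14.8, 19.6, 15.9, 7.9, 11.9, 3.4.
Cumulative: 14.8, 34.4, 50.3, 58.2, 70.1, 73.5.
The total first reaches 67 DD on day 5.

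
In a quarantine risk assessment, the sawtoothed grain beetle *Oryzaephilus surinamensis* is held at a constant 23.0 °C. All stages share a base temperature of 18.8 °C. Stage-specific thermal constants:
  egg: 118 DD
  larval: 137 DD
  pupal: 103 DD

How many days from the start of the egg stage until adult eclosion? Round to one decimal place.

Daily accumulation at 23.0 °C = 23.0 − 18.8 = 4.2 DD/day.
Total K = 118 + 137 + 103 = 358 DD.
Total duration = 358 / 4.2 = 85.238 ≈ 85.2 days.

85.2 days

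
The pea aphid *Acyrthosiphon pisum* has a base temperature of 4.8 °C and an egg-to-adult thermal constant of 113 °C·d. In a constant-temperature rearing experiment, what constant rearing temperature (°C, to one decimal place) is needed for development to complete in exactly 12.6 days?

13.8 °C

Required daily accumulation = 113 / 12.6 = 8.968 DD/day.
T = T_base + 8.968 = 4.8 + 8.968 = 13.768 ≈ 13.8 °C.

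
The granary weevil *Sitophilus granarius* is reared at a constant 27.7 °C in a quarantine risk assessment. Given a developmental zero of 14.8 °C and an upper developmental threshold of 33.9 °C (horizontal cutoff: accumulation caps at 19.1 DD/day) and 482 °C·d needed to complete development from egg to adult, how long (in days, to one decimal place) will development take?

37.4 days

Daily accumulation = 27.7 − 14.8 = 12.9 DD/day.
Duration = 482 / 12.9 = 37.364 ≈ 37.4 days.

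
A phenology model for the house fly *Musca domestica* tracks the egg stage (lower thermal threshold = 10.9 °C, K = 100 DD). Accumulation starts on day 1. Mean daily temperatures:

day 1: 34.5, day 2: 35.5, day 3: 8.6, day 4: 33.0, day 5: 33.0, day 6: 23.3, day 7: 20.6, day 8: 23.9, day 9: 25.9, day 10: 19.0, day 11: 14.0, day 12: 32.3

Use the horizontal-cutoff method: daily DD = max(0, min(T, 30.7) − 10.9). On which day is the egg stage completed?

day 7

Daily DD above 10.9 °C (capped at 19.8): 19.8, 19.8, 0.0, 19.8, 19.8, 12.4, 9.7, 13.0, 15.0, 8.1, 3.1, 19.8.
Cumulative: 19.8, 39.6, 39.6, 59.4, 79.2, 91.6, 101.3, 114.3, 129.3, 137.4, 140.5, 160.3.
The total first reaches 100 DD on day 7.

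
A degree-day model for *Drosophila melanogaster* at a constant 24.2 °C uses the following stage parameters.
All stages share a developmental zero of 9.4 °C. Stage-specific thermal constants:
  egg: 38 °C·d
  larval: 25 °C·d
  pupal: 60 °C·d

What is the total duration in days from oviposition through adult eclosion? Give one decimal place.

Daily accumulation at 24.2 °C = 24.2 − 9.4 = 14.8 DD/day.
Total K = 38 + 25 + 60 = 123 DD.
Total duration = 123 / 14.8 = 8.311 ≈ 8.3 days.

8.3 days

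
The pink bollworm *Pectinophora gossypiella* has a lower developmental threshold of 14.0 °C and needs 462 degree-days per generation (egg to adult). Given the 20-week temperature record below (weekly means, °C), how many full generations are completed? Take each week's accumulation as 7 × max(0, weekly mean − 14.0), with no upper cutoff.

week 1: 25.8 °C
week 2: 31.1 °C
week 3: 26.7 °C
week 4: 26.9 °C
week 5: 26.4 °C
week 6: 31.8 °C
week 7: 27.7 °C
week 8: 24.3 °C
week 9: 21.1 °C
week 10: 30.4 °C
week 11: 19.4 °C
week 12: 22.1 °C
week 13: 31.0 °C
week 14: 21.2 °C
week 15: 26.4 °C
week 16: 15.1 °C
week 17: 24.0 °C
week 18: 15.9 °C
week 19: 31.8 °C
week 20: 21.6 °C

Weekly DD (7 × max(0, T̄ − 14.0)): 82.6, 119.7, 88.9, 90.3, 86.8, 124.6, 95.9, 72.1, 49.7, 114.8, 37.8, 56.7, 119.0, 50.4, 86.8, 7.7, 70.0, 13.3, 124.6, 53.2.
Season total = 1544.9 DD.
Complete generations = ⌊1544.9 / 462⌋ = 3.

3 generations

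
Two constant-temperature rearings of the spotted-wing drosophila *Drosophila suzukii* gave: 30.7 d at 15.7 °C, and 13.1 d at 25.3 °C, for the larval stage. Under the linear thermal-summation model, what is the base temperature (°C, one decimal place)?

8.6 °C

Linear rate model ⇒ the product D·(T − T_b) is constant across temperatures.
30.7·(15.7 − T_b) = 13.1·(25.3 − T_b)
T_b = (30.7·15.7 − 13.1·25.3) / (30.7 − 13.1) = 150.56 / 17.6 = 8.555 °C ≈ 8.6 °C.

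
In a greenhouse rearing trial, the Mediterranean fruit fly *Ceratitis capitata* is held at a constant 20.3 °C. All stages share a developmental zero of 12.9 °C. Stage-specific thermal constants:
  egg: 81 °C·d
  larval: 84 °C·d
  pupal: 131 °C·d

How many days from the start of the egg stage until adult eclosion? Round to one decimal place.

40.0 days

Daily accumulation at 20.3 °C = 20.3 − 12.9 = 7.4 DD/day.
Total K = 81 + 84 + 131 = 296 DD.
Total duration = 296 / 7.4 = 40.000 ≈ 40.0 days.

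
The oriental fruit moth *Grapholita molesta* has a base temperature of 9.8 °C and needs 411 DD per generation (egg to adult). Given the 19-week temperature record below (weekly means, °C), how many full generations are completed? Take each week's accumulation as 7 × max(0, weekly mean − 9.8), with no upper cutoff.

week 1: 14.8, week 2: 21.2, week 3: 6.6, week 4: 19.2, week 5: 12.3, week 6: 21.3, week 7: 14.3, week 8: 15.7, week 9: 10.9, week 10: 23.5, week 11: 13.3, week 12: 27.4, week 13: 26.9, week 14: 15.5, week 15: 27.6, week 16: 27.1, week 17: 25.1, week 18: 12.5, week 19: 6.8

2 generations

Weekly DD (7 × max(0, T̄ − 9.8)): 35.0, 79.8, 0.0, 65.8, 17.5, 80.5, 31.5, 41.3, 7.7, 95.9, 24.5, 123.2, 119.7, 39.9, 124.6, 121.1, 107.1, 18.9, 0.0.
Season total = 1134.0 DD.
Complete generations = ⌊1134.0 / 411⌋ = 2.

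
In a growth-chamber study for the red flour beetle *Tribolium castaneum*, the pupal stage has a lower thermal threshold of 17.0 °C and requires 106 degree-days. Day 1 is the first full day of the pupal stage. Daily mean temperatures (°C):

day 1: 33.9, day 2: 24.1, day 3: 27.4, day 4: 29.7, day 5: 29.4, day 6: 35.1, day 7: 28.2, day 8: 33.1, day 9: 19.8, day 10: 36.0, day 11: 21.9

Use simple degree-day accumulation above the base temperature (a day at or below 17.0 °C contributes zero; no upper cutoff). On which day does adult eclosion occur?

day 9

Daily DD above 17.0 °C: 16.9, 7.1, 10.4, 12.7, 12.4, 18.1, 11.2, 16.1, 2.8, 19.0, 4.9.
Cumulative: 16.9, 24.0, 34.4, 47.1, 59.5, 77.6, 88.8, 104.9, 107.7, 126.7, 131.6.
The total first reaches 106 DD on day 9.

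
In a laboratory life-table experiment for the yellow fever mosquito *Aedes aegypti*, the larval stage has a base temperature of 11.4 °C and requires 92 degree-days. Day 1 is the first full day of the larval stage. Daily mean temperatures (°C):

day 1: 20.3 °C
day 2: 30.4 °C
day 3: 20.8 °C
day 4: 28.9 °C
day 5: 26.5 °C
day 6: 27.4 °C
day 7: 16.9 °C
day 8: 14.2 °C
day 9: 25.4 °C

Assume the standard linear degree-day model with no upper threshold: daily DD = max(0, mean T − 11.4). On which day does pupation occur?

Daily DD above 11.4 °C: 8.9, 19.0, 9.4, 17.5, 15.1, 16.0, 5.5, 2.8, 14.0.
Cumulative: 8.9, 27.9, 37.3, 54.8, 69.9, 85.9, 91.4, 94.2, 108.2.
The total first reaches 92 DD on day 8.

day 8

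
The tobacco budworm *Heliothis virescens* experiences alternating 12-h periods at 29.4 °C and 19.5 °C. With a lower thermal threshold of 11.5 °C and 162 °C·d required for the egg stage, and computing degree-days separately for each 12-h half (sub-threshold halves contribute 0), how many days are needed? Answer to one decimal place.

12.5 days

Day half: max(0, 29.4 − 11.5) × 0.5 = 17.9 × 0.5 = 8.95 DD.
Night half: max(0, 19.5 − 11.5) × 0.5 = 8.0 × 0.5 = 4.00 DD.
Per 24 h: 12.95 DD/day.
Duration = 162 / 12.95 = 12.510 ≈ 12.5 days.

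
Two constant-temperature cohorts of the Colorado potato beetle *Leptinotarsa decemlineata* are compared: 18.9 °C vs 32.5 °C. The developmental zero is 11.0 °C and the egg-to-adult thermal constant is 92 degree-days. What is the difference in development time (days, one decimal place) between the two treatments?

At 18.9 °C: 92 / (18.9 − 11.0) = 92 / 7.9 = 11.646 d.
At 32.5 °C: 92 / (32.5 − 11.0) = 92 / 21.5 = 4.279 d.
Difference = |11.646 − 4.279| = 7.366 ≈ 7.4 days.

7.4 days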